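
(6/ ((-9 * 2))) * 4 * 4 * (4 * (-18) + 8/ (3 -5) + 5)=1136/ 3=378.67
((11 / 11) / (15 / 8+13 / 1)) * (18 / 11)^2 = 2592 / 14399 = 0.18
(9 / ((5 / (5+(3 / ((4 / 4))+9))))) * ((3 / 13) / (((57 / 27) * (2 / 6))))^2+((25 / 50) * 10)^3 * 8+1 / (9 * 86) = 236882101787 / 236104830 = 1003.29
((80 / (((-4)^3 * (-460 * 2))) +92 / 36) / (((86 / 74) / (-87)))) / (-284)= 18173401 / 26964096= 0.67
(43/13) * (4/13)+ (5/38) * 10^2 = 45518/3211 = 14.18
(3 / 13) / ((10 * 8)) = 3 / 1040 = 0.00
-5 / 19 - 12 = -12.26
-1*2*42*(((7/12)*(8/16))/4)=-49/8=-6.12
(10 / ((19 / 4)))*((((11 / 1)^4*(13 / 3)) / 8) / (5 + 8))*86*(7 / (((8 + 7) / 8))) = 70511056 / 171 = 412345.36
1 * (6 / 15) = 2 / 5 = 0.40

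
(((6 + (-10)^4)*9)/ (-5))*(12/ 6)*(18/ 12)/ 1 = -270162/ 5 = -54032.40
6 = 6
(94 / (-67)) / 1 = -94 / 67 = -1.40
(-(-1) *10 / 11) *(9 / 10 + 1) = 19 / 11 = 1.73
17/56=0.30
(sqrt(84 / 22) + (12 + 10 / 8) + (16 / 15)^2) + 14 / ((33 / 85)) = sqrt(462) / 11 + 499439 / 9900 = 52.40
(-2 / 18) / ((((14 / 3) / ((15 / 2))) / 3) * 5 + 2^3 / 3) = -3 / 100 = -0.03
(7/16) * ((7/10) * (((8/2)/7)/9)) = 7/360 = 0.02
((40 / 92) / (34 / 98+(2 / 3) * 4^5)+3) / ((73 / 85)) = 3.49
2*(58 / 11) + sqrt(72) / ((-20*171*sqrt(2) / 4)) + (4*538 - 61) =6588323 / 3135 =2101.54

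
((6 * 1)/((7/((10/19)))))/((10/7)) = 6/19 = 0.32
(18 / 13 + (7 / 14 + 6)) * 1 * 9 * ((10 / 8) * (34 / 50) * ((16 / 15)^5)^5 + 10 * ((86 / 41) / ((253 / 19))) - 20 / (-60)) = 80880404265179170654709396557067929 / 184557983375789523124694824218750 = 438.24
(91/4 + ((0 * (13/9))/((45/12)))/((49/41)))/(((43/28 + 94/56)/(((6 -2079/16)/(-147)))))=8593/1440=5.97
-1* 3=-3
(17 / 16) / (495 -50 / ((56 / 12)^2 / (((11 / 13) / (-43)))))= 465647 / 216956520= 0.00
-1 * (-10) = 10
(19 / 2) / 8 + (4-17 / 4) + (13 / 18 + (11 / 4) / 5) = 1591 / 720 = 2.21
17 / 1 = 17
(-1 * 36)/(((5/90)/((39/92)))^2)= -1108809/529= -2096.05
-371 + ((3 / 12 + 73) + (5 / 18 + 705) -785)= -13589 / 36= -377.47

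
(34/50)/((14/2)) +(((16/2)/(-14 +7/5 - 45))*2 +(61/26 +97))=2030414/20475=99.17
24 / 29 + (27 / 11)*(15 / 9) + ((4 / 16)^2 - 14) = -46033 / 5104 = -9.02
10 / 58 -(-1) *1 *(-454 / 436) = -5493 / 6322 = -0.87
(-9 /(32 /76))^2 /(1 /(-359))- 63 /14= -10497807 /64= -164028.23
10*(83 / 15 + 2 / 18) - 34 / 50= 12547 / 225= 55.76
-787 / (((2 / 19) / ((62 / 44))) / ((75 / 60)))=-2317715 / 176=-13168.84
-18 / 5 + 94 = 452 / 5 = 90.40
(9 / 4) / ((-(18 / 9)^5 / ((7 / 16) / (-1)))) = 63 / 2048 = 0.03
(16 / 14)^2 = 64 / 49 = 1.31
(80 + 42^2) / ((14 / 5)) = 4610 / 7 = 658.57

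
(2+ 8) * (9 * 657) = 59130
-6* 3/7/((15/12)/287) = -2952/5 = -590.40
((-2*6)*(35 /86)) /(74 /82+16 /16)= -2.57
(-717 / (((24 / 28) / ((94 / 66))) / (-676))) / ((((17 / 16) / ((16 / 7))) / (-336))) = -108860530688 / 187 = -582141875.34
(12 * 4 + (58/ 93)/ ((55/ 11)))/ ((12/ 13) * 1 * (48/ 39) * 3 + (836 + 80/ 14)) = 13236587/ 232448850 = 0.06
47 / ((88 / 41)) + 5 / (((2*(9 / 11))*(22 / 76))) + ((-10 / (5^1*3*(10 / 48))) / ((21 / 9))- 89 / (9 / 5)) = -509011 / 27720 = -18.36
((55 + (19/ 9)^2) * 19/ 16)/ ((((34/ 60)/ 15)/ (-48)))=-4575200/ 51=-89709.80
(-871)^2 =758641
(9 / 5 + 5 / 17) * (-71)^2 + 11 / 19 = 17049597 / 1615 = 10557.03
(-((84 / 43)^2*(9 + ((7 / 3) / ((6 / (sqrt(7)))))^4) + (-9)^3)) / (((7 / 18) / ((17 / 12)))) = 2514.95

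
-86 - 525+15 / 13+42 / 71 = -562342 / 923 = -609.25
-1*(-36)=36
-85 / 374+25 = 545 / 22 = 24.77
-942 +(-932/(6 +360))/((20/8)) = -862862/915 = -943.02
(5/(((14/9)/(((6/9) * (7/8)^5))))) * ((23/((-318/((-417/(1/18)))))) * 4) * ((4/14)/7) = 21148155/217088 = 97.42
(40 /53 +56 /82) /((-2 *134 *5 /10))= -1562 /145591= -0.01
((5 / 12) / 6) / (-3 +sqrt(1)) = -5 / 144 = -0.03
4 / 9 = 0.44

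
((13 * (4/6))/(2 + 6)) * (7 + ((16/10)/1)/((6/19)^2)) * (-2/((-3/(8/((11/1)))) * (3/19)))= 76.66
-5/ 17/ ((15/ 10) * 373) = -10/ 19023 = -0.00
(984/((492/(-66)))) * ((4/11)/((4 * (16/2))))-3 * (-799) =4791/2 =2395.50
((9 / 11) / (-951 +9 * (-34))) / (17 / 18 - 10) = 54 / 751267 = 0.00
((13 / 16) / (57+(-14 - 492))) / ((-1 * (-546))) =-1 / 301728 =-0.00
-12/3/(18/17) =-34/9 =-3.78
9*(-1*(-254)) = 2286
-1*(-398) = 398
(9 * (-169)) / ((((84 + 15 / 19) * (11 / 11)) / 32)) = -102752 / 179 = -574.03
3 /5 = 0.60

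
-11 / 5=-2.20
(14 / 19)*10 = 140 / 19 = 7.37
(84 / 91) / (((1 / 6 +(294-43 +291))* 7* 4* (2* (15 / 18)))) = 54 / 1480115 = 0.00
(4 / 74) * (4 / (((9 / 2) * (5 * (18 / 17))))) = 136 / 14985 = 0.01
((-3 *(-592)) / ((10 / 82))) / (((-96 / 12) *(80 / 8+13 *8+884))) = -4551 / 2495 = -1.82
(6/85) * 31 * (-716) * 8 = -1065408/85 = -12534.21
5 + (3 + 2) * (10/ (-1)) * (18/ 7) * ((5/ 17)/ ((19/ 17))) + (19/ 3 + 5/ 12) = -11749/ 532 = -22.08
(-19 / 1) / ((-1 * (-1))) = -19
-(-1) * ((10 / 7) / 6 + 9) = 194 / 21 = 9.24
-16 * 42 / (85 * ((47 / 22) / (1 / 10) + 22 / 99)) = -66528 / 181645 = -0.37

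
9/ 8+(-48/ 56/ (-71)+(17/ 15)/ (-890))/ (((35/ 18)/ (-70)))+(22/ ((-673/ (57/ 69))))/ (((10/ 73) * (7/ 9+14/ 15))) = 12148778769/ 19562360200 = 0.62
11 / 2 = 5.50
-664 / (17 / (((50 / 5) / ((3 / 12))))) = -26560 / 17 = -1562.35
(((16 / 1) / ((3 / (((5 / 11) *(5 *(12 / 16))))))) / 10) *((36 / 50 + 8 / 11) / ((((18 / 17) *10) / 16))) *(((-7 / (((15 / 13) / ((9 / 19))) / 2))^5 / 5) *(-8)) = 2334708537982119936 / 117034366796875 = 19948.91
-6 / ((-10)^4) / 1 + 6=29997 / 5000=6.00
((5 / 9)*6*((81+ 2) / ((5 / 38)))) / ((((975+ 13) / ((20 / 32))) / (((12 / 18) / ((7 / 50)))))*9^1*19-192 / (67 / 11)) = 13207375 / 356366754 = 0.04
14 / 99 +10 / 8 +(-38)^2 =572375 / 396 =1445.39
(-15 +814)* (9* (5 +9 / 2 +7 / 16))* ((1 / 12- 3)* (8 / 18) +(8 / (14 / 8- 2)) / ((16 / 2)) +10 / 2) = -42347 / 2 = -21173.50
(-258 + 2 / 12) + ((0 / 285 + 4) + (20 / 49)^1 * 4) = -74147 / 294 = -252.20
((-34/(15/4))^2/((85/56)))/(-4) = -13.54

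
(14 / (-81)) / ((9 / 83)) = -1162 / 729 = -1.59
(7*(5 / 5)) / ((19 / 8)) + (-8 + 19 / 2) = 169 / 38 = 4.45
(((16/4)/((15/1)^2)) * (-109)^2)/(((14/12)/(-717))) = -22716472/175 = -129808.41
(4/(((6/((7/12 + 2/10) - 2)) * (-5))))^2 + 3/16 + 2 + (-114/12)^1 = -5901809/810000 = -7.29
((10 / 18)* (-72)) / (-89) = 40 / 89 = 0.45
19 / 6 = 3.17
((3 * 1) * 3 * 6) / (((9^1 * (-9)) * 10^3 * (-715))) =1 / 1072500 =0.00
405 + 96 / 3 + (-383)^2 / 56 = 171161 / 56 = 3056.45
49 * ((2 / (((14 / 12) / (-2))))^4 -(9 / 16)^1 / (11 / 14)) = 29045025 / 4312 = 6735.86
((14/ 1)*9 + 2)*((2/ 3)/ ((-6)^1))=-128/ 9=-14.22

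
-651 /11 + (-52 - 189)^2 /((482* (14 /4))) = -1906 /77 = -24.75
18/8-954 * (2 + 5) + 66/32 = -106779/16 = -6673.69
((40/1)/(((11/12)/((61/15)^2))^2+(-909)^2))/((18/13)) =57598698560/1647439976139849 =0.00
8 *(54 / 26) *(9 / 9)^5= 216 / 13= 16.62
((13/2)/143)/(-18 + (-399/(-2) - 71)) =1/2431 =0.00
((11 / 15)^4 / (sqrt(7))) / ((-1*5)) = -14641*sqrt(7) / 1771875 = -0.02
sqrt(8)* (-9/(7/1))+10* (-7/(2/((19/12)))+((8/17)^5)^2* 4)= -1340120547723065/24191926805388-18* sqrt(2)/7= -59.03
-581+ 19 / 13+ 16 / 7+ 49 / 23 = -1203731 / 2093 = -575.12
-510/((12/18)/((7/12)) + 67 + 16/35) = -2550/343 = -7.43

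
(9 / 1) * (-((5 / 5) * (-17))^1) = 153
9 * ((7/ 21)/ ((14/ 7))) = 3/ 2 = 1.50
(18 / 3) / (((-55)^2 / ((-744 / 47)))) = -4464 / 142175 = -0.03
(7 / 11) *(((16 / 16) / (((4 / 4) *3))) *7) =49 / 33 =1.48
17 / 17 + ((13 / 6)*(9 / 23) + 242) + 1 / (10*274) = 243.85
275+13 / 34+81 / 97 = 910965 / 3298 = 276.22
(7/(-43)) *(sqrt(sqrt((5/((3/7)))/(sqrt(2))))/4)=-7 *2^(7/8) *3^(3/4) *35^(1/4)/1032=-0.07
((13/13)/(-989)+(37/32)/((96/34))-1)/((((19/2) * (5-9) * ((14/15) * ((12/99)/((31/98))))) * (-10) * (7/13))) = -0.01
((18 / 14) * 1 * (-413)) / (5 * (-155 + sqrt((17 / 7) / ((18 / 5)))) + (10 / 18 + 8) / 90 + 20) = 290324250 * sqrt(1190) / 2617217151853 + 108294386130 / 153953950109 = 0.71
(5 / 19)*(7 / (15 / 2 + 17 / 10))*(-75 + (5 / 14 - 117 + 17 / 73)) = -4890525 / 127604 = -38.33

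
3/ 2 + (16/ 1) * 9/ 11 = 321/ 22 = 14.59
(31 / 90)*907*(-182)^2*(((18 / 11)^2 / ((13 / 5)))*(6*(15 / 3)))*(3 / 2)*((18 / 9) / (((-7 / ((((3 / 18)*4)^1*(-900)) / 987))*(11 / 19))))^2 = 68404477190400000 / 1584756481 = 43164030.57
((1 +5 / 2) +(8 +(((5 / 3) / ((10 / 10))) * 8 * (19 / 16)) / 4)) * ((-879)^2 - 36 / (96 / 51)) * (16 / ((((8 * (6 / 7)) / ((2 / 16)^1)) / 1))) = 1783554675 / 512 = 3483505.22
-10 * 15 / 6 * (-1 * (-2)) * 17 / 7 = -850 / 7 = -121.43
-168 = -168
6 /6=1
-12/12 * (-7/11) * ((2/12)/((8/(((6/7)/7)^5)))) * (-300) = -48600/443889677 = -0.00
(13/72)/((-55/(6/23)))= -13/15180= -0.00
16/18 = 8/9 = 0.89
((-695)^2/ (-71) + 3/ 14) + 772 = -5994769/ 994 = -6030.95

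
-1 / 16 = -0.06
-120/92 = -30/23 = -1.30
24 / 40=3 / 5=0.60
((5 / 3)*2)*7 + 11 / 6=151 / 6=25.17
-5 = -5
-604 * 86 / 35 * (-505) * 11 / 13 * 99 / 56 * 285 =203535194445 / 637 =319521498.34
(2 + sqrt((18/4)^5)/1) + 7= 9 + 243 *sqrt(2)/8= 51.96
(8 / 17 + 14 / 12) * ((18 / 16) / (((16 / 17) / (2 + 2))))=501 / 64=7.83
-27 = -27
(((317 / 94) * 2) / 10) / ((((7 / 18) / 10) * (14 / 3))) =8559 / 2303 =3.72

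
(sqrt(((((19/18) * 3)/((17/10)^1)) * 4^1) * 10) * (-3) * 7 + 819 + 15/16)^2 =3068840337/4352 - 459165 * sqrt(1938)/68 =407896.14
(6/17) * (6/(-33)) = -12/187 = -0.06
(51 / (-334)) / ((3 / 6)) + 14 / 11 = 1777 / 1837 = 0.97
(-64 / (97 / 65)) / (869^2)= -4160 / 73250617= -0.00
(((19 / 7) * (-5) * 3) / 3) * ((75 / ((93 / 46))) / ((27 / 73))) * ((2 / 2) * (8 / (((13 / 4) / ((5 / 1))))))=-1276040000 / 76167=-16753.19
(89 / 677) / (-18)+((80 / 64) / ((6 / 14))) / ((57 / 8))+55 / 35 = 3198497 / 1620738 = 1.97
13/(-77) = -13/77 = -0.17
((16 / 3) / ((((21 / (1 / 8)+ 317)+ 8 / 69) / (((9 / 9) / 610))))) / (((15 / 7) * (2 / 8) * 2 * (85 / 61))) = 2576 / 213390375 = 0.00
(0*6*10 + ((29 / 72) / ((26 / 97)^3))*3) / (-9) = -26467517 / 3796416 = -6.97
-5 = -5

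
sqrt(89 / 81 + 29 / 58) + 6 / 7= 6 / 7 + sqrt(518) / 18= 2.12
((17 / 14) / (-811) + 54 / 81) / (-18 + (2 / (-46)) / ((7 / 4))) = -521111 / 14121132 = -0.04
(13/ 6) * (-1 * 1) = -13/ 6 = -2.17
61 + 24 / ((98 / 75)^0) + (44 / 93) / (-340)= 671914 / 7905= 85.00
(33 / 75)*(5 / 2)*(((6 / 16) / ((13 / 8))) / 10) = 0.03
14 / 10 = 1.40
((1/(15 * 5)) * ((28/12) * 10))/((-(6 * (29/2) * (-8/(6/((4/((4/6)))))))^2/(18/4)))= -7/2422080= -0.00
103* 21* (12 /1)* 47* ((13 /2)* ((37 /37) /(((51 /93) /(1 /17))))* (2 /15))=163877532 /1445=113410.06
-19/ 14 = -1.36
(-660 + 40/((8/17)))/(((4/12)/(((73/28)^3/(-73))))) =9192525/21952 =418.76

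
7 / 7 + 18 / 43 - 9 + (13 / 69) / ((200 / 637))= -4142717 / 593400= -6.98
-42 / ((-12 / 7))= 49 / 2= 24.50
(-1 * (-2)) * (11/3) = 22/3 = 7.33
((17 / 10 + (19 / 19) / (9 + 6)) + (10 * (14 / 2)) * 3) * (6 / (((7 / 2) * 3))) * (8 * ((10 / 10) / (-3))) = -101648 / 315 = -322.69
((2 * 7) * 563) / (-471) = -7882 / 471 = -16.73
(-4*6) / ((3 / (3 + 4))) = -56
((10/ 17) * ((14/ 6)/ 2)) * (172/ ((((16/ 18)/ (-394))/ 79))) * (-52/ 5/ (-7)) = -104396604/ 17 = -6140976.71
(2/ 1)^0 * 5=5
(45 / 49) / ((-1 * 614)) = -45 / 30086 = -0.00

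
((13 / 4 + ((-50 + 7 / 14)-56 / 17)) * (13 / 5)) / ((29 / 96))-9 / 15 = -1052607 / 2465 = -427.02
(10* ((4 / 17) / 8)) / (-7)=-5 / 119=-0.04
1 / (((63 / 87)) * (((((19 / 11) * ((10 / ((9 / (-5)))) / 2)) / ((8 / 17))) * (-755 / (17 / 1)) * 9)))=2552 / 7531125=0.00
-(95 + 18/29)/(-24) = 2773/696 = 3.98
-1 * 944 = -944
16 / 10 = 8 / 5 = 1.60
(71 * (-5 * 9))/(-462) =1065/154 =6.92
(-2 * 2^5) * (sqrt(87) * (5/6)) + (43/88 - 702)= -61733/88 - 160 * sqrt(87)/3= -1198.97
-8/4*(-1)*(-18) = -36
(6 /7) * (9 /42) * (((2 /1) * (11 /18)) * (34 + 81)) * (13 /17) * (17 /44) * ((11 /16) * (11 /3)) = 180895 /9408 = 19.23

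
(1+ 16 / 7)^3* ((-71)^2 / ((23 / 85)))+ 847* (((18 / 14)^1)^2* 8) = 230510557 / 343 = 672042.44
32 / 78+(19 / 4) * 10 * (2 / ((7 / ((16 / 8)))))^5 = 2165872 / 655473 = 3.30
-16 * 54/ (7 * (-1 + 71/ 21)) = -1296/ 25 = -51.84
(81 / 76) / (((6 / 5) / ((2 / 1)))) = 135 / 76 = 1.78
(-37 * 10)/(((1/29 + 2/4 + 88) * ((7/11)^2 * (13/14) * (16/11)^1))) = -1428163/186914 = -7.64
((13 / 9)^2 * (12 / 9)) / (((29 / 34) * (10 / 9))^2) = 195364 / 63075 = 3.10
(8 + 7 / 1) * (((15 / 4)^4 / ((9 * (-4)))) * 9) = -759375 / 1024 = -741.58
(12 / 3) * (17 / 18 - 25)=-866 / 9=-96.22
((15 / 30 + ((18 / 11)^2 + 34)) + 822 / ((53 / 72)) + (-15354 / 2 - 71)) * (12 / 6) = -84576479 / 6413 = -13188.29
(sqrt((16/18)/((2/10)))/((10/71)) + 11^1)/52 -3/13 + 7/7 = 71 * sqrt(10)/780 + 51/52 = 1.27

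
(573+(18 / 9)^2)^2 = 332929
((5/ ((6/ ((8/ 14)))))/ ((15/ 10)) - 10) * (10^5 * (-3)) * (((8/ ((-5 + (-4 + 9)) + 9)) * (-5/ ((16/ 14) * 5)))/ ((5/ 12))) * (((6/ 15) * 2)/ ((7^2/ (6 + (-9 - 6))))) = 39040000/ 49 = 796734.69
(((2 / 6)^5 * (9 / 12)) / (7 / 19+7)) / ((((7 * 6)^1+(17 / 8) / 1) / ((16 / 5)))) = 152 / 5003775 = 0.00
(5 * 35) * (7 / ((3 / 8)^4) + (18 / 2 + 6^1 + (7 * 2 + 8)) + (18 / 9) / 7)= 5546125 / 81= 68470.68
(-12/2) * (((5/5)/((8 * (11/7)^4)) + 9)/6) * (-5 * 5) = 26413825/117128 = 225.51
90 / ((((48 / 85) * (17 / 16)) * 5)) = 30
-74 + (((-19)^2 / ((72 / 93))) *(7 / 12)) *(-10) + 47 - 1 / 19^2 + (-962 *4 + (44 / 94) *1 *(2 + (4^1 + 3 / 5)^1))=-80528820431 / 12216240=-6591.95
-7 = -7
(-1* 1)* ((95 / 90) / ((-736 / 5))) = 95 / 13248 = 0.01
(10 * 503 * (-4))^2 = 404814400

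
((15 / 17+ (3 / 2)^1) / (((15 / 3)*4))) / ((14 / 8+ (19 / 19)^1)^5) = 10368 / 13689335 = 0.00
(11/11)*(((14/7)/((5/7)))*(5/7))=2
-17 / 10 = -1.70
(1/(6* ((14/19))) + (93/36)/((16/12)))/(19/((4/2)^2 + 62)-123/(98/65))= -55979/2103232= -0.03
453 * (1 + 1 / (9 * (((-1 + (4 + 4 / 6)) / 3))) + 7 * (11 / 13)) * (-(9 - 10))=454359 / 143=3177.34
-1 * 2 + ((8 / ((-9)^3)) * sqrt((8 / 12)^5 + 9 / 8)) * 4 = -2 - 8 * sqrt(14658) / 19683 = -2.05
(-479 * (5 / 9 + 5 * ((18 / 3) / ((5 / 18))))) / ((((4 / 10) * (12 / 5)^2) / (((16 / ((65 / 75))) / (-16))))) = 292489375 / 11232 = 26040.72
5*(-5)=-25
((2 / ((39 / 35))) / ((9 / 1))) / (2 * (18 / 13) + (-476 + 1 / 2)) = -140 / 331857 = -0.00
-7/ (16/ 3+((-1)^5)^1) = -21/ 13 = -1.62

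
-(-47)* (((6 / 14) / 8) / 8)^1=141 / 448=0.31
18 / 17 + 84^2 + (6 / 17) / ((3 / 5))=119980 / 17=7057.65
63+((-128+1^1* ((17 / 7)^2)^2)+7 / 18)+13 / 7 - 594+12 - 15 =-27009869 / 43218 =-624.97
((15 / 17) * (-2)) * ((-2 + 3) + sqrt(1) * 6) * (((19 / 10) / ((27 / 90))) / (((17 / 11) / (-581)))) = 8500030 / 289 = 29411.87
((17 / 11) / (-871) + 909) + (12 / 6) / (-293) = 2551750654 / 2807233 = 908.99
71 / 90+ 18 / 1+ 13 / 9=607 / 30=20.23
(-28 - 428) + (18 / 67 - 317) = -51773 / 67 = -772.73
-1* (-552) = 552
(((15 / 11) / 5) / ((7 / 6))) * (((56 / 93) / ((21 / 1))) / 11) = 16 / 26257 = 0.00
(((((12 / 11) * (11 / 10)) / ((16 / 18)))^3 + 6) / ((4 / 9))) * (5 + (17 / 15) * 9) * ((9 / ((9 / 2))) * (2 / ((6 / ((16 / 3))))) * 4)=2571954 / 625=4115.13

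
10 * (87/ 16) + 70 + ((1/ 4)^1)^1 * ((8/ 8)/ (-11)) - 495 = -32617/ 88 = -370.65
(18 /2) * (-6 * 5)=-270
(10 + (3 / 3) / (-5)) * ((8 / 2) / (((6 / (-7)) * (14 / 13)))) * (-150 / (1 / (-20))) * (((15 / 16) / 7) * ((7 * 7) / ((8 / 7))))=-11704875 / 16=-731554.69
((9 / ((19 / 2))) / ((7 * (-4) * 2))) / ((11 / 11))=-9 / 532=-0.02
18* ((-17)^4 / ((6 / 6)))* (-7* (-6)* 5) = 315709380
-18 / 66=-0.27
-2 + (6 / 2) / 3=-1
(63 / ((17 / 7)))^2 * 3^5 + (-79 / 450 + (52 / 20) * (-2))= 21265798259 / 130050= 163520.17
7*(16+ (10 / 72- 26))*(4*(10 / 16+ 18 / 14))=-37985 / 72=-527.57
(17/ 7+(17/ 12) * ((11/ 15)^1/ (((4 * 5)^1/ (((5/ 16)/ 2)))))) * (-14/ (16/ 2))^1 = -392989/ 92160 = -4.26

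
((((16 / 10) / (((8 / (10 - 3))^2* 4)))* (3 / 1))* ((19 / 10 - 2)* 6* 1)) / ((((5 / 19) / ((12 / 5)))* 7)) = -3591 / 5000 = -0.72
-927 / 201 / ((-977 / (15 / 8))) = 4635 / 523672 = 0.01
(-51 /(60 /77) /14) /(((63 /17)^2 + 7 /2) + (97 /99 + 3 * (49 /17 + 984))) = -5350257 /3409127020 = -0.00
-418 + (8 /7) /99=-289666 /693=-417.99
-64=-64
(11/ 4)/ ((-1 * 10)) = -11/ 40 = -0.28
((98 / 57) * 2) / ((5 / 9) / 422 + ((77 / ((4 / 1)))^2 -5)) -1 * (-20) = 4222755668 / 211038529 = 20.01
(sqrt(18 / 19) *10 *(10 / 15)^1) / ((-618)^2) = 5 *sqrt(38) / 1814139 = 0.00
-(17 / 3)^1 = -17 / 3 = -5.67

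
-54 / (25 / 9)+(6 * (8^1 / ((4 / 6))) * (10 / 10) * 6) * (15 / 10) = 15714 / 25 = 628.56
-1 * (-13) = 13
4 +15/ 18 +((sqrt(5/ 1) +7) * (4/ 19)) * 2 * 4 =32 * sqrt(5)/ 19 +1895/ 114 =20.39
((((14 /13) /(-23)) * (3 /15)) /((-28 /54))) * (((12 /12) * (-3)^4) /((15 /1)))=729 /7475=0.10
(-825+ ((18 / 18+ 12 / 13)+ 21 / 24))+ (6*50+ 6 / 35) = -1900191 / 3640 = -522.03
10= 10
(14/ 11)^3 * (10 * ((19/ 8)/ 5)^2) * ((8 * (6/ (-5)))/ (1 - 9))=5.58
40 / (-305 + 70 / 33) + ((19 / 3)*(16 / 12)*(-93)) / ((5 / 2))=-9423248 / 29985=-314.27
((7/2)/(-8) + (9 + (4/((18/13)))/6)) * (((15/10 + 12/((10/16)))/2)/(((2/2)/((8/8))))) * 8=89861/120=748.84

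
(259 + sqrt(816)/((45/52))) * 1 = 208 * sqrt(51)/45 + 259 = 292.01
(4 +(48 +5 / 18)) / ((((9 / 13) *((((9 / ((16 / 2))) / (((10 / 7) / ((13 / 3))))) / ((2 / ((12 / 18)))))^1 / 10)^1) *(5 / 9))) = 75280 / 63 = 1194.92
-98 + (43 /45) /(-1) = -4453 /45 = -98.96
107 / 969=0.11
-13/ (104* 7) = -1/ 56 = -0.02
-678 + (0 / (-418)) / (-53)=-678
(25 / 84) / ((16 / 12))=25 / 112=0.22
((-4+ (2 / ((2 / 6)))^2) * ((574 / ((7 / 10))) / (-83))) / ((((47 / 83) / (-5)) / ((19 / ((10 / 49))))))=12214720 / 47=259887.66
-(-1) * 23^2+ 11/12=6359/12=529.92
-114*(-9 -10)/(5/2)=4332/5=866.40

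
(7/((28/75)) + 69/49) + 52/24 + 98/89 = 1225927/52332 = 23.43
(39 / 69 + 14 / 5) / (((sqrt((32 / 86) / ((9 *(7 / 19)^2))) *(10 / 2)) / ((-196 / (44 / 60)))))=-325.94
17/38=0.45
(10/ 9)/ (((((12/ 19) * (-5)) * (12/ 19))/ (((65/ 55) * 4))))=-4693/ 1782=-2.63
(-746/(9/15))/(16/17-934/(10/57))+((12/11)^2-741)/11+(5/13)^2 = -20417697363292/305316227931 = -66.87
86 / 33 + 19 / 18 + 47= 10031 / 198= 50.66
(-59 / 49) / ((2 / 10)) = -295 / 49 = -6.02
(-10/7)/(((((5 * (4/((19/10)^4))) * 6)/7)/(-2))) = 130321/60000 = 2.17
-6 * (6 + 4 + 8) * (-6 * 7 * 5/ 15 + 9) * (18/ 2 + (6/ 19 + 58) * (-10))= -5890860/ 19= -310045.26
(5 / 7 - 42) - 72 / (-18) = -261 / 7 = -37.29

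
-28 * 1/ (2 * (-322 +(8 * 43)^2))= -7/ 59007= -0.00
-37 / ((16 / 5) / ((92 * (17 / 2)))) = -72335 / 8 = -9041.88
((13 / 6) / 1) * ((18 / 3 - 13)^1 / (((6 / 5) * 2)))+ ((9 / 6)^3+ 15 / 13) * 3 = 3401 / 468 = 7.27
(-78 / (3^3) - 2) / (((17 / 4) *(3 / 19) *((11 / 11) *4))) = -1.82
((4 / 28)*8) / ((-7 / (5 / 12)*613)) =-10 / 90111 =-0.00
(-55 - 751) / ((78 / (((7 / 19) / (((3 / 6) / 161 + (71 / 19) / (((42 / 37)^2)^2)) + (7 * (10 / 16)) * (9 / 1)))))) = -5176824912 / 56607292039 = -0.09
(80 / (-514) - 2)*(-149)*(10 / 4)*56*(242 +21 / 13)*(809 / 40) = 221556342.36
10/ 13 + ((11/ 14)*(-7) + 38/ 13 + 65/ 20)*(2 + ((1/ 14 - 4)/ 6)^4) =828122405/ 369847296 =2.24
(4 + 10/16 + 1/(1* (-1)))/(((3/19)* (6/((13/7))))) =7163/1008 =7.11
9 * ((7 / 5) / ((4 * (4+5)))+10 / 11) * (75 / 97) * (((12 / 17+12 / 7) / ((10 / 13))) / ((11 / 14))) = 5270616 / 199529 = 26.42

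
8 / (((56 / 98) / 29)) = 406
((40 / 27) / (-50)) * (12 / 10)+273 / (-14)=-8791 / 450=-19.54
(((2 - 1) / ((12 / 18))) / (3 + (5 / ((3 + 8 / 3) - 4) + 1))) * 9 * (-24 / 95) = -324 / 665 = -0.49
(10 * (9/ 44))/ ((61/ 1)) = 45/ 1342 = 0.03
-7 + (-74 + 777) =696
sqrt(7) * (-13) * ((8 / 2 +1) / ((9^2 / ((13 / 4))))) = -845 * sqrt(7) / 324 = -6.90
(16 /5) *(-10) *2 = -64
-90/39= -2.31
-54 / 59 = -0.92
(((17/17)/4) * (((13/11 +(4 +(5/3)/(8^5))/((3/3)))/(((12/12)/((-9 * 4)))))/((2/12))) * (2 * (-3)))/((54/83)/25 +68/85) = 313929532575/154451968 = 2032.54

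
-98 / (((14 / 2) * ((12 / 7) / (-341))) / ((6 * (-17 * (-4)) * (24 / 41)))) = 27269088 / 41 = 665099.71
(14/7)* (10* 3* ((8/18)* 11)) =880/3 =293.33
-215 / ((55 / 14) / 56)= -33712 / 11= -3064.73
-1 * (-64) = 64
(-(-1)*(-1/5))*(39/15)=-13/25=-0.52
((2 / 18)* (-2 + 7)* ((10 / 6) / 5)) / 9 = 5 / 243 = 0.02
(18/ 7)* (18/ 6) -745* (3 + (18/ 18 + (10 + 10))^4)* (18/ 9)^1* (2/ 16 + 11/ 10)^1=-2484873393/ 7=-354981913.29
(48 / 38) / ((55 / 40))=192 / 209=0.92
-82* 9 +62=-676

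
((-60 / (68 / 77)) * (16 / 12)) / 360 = -0.25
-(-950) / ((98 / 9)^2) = 38475 / 4802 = 8.01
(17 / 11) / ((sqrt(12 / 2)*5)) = 17*sqrt(6) / 330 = 0.13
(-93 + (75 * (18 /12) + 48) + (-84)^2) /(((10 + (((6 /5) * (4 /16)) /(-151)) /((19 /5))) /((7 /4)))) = 286122501 /229508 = 1246.68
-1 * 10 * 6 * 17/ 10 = -102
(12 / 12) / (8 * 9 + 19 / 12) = 12 / 883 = 0.01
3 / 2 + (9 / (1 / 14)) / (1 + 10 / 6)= 48.75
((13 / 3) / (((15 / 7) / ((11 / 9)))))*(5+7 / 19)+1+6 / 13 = 491177 / 33345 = 14.73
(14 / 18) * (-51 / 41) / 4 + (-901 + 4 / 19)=-8422841 / 9348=-901.03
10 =10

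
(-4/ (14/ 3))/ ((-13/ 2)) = 12/ 91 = 0.13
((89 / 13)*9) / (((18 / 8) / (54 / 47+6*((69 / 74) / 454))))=163194138 / 5131789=31.80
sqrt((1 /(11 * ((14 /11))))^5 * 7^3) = sqrt(2) /56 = 0.03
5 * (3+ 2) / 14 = 25 / 14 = 1.79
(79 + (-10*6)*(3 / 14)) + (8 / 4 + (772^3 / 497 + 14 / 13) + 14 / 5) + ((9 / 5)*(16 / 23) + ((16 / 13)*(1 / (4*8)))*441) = 1375832037197 / 1486030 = 925844.05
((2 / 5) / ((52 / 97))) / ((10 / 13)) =97 / 100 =0.97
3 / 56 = 0.05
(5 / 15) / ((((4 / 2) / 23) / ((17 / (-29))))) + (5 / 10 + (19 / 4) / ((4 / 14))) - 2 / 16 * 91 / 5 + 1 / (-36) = 32821 / 2610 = 12.58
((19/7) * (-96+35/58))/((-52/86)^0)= -105127/406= -258.93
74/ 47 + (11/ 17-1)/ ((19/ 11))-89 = -87.63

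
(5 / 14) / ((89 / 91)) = 65 / 178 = 0.37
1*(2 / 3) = 2 / 3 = 0.67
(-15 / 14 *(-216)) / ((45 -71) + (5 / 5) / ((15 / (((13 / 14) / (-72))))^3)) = -799967508480000 / 89872892930197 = -8.90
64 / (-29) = -64 / 29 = -2.21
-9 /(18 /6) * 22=-66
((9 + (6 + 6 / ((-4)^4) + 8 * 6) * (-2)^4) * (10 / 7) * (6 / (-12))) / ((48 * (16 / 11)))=-128095 / 14336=-8.94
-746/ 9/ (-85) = 746/ 765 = 0.98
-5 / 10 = -1 / 2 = -0.50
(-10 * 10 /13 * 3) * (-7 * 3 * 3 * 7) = 132300 /13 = 10176.92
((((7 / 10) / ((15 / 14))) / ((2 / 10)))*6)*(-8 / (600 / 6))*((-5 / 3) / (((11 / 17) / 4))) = 13328 / 825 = 16.16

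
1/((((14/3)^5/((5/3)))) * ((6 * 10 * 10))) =27/21512960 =0.00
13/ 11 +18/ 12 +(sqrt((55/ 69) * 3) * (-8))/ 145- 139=-2999/ 22- 8 * sqrt(1265)/ 3335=-136.40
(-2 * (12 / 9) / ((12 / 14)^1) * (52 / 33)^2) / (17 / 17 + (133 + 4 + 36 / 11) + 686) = -208 / 22275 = -0.01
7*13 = 91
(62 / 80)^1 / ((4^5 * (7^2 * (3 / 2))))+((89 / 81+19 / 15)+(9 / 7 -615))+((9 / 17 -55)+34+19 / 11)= -630.09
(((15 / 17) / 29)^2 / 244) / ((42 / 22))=825 / 415127692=0.00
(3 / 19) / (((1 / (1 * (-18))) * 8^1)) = -27 / 76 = -0.36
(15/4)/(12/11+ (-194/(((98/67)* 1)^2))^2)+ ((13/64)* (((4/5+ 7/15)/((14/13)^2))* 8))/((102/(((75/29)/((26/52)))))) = 437563997116208185/4837346679201776544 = 0.09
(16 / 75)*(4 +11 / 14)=536 / 525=1.02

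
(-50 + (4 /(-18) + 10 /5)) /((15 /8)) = -3472 /135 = -25.72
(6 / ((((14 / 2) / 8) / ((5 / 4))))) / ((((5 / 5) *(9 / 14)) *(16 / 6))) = 5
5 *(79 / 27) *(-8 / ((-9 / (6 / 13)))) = 6.00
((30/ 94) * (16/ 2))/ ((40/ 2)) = 0.13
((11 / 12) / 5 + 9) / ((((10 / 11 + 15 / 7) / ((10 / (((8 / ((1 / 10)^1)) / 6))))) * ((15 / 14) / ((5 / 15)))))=296989 / 423000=0.70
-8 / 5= -1.60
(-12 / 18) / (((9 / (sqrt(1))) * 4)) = -1 / 54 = -0.02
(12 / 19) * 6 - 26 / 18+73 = 12884 / 171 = 75.35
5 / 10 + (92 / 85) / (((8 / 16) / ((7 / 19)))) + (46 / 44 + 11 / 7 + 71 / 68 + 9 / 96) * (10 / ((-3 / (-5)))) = 381282593 / 5969040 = 63.88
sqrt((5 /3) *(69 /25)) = sqrt(115) /5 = 2.14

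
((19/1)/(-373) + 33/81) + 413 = 4162913/10071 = 413.36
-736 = -736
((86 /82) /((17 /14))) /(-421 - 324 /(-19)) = -11438 /5349475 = -0.00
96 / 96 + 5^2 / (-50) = 1 / 2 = 0.50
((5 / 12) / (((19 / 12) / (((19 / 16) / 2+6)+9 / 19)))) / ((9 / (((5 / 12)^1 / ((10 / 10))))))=107425 / 1247616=0.09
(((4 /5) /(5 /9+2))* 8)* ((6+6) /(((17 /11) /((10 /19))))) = 76032 /7429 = 10.23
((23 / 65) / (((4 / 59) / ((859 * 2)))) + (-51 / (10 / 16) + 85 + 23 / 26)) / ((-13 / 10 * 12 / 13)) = -7475.77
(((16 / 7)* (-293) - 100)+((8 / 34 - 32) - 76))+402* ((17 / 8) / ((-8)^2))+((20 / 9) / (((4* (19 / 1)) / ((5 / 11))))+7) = -49115250169 / 57302784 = -857.12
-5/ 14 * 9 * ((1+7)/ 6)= -30/ 7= -4.29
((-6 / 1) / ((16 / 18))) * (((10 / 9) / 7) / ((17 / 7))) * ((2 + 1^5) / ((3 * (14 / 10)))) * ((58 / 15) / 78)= -145 / 9282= -0.02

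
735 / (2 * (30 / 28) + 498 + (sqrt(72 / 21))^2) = 343 / 235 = 1.46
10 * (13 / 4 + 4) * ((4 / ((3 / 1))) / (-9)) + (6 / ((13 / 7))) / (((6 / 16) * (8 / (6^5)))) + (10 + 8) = 8381.41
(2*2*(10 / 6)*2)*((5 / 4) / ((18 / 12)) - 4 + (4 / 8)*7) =40 / 9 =4.44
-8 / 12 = -2 / 3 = -0.67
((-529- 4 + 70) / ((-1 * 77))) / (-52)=-463 / 4004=-0.12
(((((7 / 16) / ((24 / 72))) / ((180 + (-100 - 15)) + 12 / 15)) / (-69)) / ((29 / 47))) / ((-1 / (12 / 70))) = 3 / 37352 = 0.00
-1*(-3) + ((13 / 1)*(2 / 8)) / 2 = 37 / 8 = 4.62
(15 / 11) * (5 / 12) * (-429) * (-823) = 802425 / 4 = 200606.25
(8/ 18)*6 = 8/ 3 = 2.67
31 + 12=43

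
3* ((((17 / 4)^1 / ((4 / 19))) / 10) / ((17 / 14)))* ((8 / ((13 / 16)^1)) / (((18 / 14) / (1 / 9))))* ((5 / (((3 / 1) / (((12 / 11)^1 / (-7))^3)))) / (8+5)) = -9728 / 4723719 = -0.00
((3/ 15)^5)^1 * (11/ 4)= 11/ 12500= 0.00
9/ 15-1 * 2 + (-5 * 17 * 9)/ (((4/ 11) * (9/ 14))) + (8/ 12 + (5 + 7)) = -97837/ 30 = -3261.23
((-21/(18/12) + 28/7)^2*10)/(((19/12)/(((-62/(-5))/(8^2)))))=2325/19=122.37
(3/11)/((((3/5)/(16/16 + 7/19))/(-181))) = -23530/209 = -112.58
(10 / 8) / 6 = 5 / 24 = 0.21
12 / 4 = 3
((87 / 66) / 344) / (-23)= -29 / 174064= -0.00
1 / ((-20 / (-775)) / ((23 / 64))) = 3565 / 256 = 13.93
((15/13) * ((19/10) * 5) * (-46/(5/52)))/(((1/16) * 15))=-27968/5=-5593.60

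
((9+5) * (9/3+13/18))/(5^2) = 469/225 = 2.08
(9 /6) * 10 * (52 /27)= 260 /9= 28.89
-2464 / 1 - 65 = -2529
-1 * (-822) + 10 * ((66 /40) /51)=27959 /34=822.32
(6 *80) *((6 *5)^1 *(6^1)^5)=111974400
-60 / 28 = -15 / 7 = -2.14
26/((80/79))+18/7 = 28.25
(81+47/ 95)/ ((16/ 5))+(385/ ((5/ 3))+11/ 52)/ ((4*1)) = 329083/ 3952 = 83.27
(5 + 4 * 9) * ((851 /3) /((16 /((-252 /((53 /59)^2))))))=-226999.55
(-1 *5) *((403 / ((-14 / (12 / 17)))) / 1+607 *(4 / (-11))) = 1577650 / 1309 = 1205.23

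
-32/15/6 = -16/45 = -0.36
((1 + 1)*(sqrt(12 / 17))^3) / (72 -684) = -4*sqrt(51) / 14739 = -0.00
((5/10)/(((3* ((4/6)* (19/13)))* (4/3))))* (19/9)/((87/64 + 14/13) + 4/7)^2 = 27559168/920535867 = 0.03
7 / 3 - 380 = -1133 / 3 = -377.67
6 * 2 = 12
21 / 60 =7 / 20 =0.35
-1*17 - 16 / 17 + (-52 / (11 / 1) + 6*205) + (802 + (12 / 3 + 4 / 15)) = 5648143 / 2805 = 2013.60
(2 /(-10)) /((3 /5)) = -1 /3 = -0.33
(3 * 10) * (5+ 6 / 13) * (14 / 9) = 9940 / 39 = 254.87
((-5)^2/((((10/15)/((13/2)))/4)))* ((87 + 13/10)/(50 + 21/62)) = 5337735/3121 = 1710.26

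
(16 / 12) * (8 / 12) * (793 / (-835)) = -6344 / 7515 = -0.84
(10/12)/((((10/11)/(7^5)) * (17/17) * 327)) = 184877/3924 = 47.11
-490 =-490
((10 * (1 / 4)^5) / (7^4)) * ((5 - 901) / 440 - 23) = -1377 / 13522432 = -0.00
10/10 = 1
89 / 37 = 2.41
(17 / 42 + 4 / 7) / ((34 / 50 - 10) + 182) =1025 / 181314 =0.01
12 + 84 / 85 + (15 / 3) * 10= 5354 / 85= 62.99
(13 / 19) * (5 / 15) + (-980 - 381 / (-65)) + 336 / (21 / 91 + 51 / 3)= -7072181 / 7410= -954.41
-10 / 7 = -1.43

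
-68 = -68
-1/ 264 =-0.00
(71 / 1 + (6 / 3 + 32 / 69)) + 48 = 8381 / 69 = 121.46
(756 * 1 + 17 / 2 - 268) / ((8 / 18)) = 8937 / 8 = 1117.12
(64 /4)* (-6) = -96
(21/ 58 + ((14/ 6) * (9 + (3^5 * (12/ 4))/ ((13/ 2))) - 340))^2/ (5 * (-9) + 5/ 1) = -81.07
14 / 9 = 1.56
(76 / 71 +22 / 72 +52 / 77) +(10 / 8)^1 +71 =3655847 / 49203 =74.30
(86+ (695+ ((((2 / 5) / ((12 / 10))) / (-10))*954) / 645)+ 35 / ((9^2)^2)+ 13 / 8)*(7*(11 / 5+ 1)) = 618195503954 / 35265375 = 17529.82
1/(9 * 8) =1/72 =0.01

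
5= 5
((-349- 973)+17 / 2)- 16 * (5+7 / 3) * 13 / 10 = -43981 / 30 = -1466.03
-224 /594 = -112 /297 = -0.38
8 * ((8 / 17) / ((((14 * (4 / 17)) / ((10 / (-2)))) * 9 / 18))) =-11.43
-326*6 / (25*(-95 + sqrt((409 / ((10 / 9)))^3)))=-43200216*sqrt(4090) / 249338226205 - 7432800 / 49867645241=-0.01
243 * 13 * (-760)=-2400840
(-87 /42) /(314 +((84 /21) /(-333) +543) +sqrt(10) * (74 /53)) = -7741282900401 /3202625691562094 +6306146541 * sqrt(10) /1601312845781047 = -0.00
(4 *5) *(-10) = -200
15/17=0.88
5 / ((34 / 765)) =112.50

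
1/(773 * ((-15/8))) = -8/11595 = -0.00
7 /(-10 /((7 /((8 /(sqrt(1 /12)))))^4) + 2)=-16807 /5893438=-0.00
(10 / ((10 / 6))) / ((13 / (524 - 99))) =2550 / 13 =196.15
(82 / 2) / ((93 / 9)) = 123 / 31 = 3.97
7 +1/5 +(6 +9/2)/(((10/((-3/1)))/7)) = -297/20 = -14.85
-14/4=-7/2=-3.50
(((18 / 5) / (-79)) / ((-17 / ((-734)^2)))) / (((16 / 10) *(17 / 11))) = 13334211 / 22831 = 584.04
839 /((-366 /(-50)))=114.62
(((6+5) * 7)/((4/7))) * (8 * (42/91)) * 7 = 45276/13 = 3482.77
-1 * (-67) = 67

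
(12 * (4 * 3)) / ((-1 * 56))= -18 / 7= -2.57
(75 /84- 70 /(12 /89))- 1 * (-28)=-490.27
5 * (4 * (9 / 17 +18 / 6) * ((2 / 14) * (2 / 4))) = 600 / 119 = 5.04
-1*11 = -11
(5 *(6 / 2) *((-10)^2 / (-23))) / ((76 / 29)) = -10875 / 437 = -24.89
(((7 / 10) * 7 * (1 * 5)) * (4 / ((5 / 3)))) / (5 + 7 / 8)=2352 / 235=10.01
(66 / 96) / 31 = 11 / 496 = 0.02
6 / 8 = 3 / 4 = 0.75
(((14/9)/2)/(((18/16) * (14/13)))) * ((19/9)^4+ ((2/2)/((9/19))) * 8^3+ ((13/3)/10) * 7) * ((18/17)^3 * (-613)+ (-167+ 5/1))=-101605212873164/161170965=-630418.84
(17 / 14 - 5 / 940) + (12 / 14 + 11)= 17195 / 1316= 13.07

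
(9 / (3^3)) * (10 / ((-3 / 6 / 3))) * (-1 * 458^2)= 4195280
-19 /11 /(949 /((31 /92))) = -589 /960388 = -0.00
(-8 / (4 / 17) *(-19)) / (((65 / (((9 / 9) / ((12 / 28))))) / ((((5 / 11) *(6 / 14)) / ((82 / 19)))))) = 6137 / 5863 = 1.05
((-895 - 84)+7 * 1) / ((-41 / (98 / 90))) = 5292 / 205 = 25.81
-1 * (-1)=1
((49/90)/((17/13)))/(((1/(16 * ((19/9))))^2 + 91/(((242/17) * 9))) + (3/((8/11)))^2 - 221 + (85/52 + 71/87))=-1342713404032/647660940586735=-0.00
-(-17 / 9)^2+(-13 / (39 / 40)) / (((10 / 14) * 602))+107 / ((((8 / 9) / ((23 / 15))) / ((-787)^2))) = 15927066520541 / 139320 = 114320029.58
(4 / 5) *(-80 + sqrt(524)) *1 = -64 + 8 *sqrt(131) / 5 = -45.69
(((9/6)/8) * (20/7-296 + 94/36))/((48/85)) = -3111595/32256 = -96.47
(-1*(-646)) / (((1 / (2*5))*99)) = 6460 / 99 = 65.25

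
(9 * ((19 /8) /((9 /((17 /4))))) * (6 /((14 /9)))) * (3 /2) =26163 /448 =58.40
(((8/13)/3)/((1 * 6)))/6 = 2/351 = 0.01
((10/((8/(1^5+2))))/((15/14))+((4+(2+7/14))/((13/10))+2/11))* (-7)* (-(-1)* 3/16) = -11.39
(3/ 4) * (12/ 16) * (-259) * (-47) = 109557/ 16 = 6847.31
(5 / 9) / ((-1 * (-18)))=0.03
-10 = -10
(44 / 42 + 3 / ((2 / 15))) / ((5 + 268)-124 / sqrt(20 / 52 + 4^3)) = 1978* sqrt(1209) / 14040845 + 26703 / 308590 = 0.09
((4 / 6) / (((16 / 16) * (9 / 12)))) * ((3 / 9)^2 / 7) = 8 / 567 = 0.01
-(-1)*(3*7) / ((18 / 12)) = 14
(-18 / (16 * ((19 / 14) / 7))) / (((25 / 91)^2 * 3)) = -1217307 / 47500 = -25.63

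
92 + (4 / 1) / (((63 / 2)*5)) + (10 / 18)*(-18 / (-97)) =2814986 / 30555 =92.13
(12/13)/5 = 12/65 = 0.18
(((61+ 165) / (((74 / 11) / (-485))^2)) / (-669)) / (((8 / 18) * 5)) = -1929738855 / 2442296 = -790.13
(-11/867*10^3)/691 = -11000/599097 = -0.02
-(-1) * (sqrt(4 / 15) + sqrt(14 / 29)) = 2 * sqrt(15) / 15 + sqrt(406) / 29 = 1.21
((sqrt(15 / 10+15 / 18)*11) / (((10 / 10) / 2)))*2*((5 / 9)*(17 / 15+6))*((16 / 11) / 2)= 3424*sqrt(21) / 81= 193.71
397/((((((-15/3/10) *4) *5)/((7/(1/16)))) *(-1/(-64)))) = -284569.60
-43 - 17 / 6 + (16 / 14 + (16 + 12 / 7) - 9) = -1511 / 42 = -35.98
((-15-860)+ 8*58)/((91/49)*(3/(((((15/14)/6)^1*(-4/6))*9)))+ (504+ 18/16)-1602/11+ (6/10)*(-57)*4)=-1.89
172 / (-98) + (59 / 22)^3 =9147843 / 521752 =17.53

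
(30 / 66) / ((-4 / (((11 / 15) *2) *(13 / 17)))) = -13 / 102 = -0.13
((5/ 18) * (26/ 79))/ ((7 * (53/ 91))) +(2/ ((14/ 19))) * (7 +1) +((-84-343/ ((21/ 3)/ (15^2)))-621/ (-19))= -55403770561/ 5011839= -11054.58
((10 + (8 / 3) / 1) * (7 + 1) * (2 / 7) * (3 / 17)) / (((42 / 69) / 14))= 13984 / 119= 117.51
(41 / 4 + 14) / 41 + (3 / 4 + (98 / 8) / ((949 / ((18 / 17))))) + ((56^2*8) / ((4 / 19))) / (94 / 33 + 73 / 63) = 109255085468591 / 3673709962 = 29739.71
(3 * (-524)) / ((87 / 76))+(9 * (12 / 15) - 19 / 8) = -1587363 / 1160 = -1368.42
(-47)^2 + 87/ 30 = 22119/ 10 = 2211.90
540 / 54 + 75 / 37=445 / 37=12.03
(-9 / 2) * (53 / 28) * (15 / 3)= -2385 / 56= -42.59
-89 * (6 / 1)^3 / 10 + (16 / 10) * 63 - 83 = -9523 / 5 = -1904.60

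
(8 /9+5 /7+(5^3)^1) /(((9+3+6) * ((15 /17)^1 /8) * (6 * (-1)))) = -271184 /25515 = -10.63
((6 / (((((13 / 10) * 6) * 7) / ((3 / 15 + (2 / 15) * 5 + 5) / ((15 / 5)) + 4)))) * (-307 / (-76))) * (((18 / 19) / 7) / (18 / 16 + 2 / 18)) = 5923872 / 20466173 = 0.29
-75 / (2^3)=-75 / 8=-9.38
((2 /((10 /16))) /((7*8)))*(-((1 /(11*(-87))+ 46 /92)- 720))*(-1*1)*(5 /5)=-275425 /6699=-41.11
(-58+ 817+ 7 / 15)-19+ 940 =25207 / 15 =1680.47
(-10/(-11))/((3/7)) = 70/33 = 2.12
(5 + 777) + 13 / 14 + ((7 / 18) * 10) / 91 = 782.97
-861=-861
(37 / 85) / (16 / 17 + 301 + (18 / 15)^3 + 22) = 925 / 692047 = 0.00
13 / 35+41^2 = 58848 / 35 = 1681.37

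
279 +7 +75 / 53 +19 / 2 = 31473 / 106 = 296.92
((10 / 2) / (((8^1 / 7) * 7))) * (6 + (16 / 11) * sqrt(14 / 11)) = 10 * sqrt(154) / 121 + 15 / 4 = 4.78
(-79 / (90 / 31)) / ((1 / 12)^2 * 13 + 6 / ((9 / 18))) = -19592 / 8705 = -2.25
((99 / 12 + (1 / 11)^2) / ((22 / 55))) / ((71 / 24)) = 59955 / 8591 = 6.98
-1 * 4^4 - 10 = -266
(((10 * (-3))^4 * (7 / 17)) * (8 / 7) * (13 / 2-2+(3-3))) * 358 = 10439280000 / 17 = 614075294.12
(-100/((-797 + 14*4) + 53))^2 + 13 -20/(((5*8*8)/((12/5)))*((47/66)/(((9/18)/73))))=13.02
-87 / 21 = -29 / 7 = -4.14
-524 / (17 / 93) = -48732 / 17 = -2866.59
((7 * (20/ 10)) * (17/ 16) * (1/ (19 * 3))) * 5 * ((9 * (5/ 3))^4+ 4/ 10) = 30122113/ 456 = 66057.27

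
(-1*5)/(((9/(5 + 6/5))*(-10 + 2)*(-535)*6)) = -31/231120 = -0.00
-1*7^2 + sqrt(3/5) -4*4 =-65 + sqrt(15)/5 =-64.23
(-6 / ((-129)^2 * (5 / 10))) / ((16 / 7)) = -7 / 22188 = -0.00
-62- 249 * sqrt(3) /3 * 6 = -498 * sqrt(3)- 62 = -924.56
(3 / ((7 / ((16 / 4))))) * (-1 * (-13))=156 / 7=22.29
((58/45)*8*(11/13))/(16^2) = 319/9360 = 0.03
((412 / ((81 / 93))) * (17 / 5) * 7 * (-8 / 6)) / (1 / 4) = -60044.17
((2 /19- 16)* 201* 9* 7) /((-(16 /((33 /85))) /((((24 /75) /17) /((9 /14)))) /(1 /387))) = 10906126 /29514125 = 0.37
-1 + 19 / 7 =12 / 7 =1.71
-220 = -220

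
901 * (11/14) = 9911/14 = 707.93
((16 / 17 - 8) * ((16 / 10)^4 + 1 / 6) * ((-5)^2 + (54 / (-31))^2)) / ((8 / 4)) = -1357880282 / 2042125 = -664.93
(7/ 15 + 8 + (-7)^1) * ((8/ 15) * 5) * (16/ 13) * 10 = 5632/ 117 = 48.14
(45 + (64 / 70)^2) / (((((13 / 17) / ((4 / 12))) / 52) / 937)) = 3577589684 / 3675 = 973493.79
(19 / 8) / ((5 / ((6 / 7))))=57 / 140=0.41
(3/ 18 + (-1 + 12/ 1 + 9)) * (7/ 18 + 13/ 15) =13673/ 540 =25.32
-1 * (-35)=35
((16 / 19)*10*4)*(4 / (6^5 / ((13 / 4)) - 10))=16640 / 294253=0.06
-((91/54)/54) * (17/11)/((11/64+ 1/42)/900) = -17326400/78111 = -221.82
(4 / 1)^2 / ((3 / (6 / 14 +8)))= 44.95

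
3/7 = 0.43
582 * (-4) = -2328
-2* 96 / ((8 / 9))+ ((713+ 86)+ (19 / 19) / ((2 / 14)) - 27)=563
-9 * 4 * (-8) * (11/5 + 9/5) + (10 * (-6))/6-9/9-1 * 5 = 1136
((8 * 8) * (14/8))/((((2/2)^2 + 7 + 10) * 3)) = 56/27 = 2.07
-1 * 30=-30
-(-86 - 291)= 377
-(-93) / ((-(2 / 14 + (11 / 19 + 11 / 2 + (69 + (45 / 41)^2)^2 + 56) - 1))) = -69903675618 / 3750680434021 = -0.02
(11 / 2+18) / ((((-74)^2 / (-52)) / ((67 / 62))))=-40937 / 169756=-0.24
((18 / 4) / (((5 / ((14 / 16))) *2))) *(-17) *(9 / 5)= -9639 / 800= -12.05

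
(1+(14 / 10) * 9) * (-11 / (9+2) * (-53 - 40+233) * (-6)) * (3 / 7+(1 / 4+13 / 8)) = 26316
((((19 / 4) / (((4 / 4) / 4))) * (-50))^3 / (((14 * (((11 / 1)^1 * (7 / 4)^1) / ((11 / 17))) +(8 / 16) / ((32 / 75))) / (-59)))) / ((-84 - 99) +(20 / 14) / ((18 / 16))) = -203959224000000 / 306043219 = -666439.28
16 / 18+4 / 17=172 / 153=1.12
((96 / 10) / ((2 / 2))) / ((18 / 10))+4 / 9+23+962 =8917 / 9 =990.78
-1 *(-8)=8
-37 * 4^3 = -2368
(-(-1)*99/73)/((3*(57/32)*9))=352/12483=0.03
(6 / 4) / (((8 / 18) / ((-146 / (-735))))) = 657 / 980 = 0.67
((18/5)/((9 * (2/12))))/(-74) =-6/185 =-0.03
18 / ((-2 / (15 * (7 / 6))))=-315 / 2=-157.50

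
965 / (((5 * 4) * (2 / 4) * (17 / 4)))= 386 / 17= 22.71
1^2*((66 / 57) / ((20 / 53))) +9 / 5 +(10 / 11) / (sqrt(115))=2*sqrt(115) / 253 +185 / 38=4.95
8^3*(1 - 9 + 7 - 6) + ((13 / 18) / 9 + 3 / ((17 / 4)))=-9868171 / 2754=-3583.21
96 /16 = 6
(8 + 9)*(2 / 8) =17 / 4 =4.25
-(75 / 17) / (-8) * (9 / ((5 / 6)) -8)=105 / 68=1.54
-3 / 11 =-0.27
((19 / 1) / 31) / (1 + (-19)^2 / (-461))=2.83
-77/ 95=-0.81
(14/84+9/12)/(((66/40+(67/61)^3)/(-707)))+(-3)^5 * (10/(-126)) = -56313311930/283618293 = -198.55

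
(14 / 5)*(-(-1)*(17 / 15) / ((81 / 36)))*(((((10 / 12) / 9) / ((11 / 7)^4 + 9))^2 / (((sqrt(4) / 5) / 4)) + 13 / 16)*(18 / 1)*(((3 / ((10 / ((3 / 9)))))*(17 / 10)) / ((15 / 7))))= 352867624684547 / 215539101562500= 1.64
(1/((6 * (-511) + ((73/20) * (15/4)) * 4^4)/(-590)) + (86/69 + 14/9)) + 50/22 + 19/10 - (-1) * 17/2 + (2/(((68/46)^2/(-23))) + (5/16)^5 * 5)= -1739737036858967/251856782622720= -6.91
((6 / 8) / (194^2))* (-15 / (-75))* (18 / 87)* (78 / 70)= 351 / 382005400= 0.00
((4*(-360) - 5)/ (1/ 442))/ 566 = -319345/ 283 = -1128.43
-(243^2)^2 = -3486784401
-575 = -575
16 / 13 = 1.23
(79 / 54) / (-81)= -79 / 4374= -0.02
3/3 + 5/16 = 1.31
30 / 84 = 5 / 14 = 0.36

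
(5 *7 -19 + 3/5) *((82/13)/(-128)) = -3403/4160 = -0.82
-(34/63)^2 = -1156/3969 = -0.29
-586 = -586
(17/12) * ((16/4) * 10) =170/3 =56.67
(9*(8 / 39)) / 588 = 2 / 637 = 0.00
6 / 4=3 / 2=1.50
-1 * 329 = -329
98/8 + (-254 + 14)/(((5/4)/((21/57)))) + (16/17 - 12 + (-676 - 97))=-1088569/1292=-842.55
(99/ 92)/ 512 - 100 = -4710301/ 47104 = -100.00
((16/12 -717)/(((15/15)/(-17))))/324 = 36499/972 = 37.55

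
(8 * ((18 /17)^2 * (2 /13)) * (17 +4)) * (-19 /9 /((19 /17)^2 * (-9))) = 1344 /247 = 5.44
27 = 27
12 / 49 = 0.24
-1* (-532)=532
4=4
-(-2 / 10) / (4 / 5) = 1 / 4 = 0.25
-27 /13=-2.08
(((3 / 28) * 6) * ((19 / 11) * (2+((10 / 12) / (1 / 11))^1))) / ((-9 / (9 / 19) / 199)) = -39999 / 308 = -129.87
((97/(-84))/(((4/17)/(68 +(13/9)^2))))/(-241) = 1337339/937008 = 1.43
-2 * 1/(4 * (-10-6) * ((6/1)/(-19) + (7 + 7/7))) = 19/4672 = 0.00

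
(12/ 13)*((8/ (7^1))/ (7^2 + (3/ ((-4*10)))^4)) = 245760000/ 11415047371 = 0.02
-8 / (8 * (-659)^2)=-1 / 434281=-0.00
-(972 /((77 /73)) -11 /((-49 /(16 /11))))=-496868 /539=-921.83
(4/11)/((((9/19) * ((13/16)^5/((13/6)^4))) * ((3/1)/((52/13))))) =19922944/312741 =63.70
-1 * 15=-15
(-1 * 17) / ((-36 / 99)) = 187 / 4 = 46.75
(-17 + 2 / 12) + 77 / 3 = 53 / 6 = 8.83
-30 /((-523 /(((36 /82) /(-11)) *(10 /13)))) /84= -450 /21464443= -0.00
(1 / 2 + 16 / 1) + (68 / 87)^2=259025 / 15138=17.11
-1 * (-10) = 10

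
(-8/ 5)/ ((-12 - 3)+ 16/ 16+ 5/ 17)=136/ 1165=0.12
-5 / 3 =-1.67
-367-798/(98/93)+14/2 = -7821/7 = -1117.29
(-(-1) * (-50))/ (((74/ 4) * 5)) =-20/ 37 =-0.54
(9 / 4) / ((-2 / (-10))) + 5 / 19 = 875 / 76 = 11.51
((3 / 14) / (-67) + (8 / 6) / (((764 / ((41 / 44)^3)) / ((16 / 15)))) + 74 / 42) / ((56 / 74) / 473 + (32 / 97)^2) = 80786260944212123 / 5068352783522160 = 15.94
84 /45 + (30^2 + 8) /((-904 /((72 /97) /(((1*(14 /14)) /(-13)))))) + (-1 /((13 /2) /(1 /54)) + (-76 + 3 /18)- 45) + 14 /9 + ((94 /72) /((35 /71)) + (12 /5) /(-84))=-56610377623 /538623540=-105.10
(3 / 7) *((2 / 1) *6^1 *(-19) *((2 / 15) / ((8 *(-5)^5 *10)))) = 57 / 1093750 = 0.00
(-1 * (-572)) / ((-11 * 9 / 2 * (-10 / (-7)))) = -364 / 45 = -8.09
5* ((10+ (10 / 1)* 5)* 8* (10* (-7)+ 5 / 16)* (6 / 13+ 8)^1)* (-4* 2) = 11321538.46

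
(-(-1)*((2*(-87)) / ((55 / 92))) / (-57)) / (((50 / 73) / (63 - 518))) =-17723524 / 5225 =-3392.06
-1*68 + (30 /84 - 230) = -4167 /14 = -297.64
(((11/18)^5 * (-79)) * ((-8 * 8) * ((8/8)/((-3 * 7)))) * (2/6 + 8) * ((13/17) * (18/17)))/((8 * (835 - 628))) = -4134984425/49454836578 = -0.08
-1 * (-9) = 9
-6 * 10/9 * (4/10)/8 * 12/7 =-4/7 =-0.57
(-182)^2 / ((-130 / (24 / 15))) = -10192 / 25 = -407.68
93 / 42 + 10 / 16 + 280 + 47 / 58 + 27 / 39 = 6003027 / 21112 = 284.34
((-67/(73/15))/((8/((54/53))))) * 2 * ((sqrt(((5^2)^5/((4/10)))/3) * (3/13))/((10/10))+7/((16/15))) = -84796875 * sqrt(30)/201188 - 2849175/123808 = -2331.56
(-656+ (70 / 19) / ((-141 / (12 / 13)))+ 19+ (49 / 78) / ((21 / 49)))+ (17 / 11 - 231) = -1988302973 / 2298582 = -865.01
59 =59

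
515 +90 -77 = 528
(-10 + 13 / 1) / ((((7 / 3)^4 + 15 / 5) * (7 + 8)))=81 / 13220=0.01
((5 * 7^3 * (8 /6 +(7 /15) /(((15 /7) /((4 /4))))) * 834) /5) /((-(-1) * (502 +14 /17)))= 282867641 /320550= 882.44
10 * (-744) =-7440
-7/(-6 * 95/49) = 343/570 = 0.60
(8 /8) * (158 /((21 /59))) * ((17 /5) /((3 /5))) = 158474 /63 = 2515.46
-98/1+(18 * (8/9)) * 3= -50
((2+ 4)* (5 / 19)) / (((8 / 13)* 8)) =195 / 608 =0.32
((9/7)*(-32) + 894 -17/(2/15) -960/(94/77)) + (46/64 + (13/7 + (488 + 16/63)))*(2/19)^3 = -4911109499/81237996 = -60.45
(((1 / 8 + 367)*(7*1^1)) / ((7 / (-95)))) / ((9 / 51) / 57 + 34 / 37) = -1111502755 / 29384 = -37826.80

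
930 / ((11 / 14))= 13020 / 11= 1183.64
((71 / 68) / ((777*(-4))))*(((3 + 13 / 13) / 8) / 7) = -71 / 2958816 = -0.00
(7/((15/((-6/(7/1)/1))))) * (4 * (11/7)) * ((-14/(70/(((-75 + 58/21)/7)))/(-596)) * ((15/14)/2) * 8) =66748/1788745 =0.04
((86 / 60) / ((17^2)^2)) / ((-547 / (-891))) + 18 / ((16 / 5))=10279398159 / 1827439480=5.63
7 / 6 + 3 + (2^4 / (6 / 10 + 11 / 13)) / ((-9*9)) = 30685 / 7614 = 4.03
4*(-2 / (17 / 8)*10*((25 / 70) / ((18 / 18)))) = -1600 / 119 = -13.45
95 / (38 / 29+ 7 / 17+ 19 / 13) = 608855 / 20404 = 29.84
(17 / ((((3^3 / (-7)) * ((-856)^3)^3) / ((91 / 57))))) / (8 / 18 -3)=-10829 / 970482768206526008558320877568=-0.00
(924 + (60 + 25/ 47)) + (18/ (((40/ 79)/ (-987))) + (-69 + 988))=-31193259/ 940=-33184.32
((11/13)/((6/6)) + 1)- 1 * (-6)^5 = 101112/13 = 7777.85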